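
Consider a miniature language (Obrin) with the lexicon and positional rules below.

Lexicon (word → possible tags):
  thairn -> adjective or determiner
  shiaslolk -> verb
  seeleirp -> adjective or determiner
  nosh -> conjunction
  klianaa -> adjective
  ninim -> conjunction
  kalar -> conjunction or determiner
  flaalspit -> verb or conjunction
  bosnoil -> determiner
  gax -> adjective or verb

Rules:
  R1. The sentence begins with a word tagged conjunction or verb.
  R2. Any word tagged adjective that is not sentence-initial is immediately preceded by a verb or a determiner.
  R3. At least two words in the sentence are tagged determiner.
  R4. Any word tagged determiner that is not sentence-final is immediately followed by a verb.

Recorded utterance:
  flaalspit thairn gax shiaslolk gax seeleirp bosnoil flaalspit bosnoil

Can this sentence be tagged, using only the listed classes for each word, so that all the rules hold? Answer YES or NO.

YES

Candidates per position — 1:flaalspit {verb,conjunction}; 2:thairn {adjective,determiner}; 3:gax {adjective,verb}; 4:shiaslolk {verb}; 5:gax {adjective,verb}; 6:seeleirp {adjective,determiner}; 7:bosnoil {determiner}; 8:flaalspit {verb,conjunction}; 9:bosnoil {determiner}.
One satisfying assignment: verb adjective verb verb verb adjective determiner verb determiner.
Checking: rule 1 ✓; rule 2 ✓; rule 3 ✓; rule 4 ✓.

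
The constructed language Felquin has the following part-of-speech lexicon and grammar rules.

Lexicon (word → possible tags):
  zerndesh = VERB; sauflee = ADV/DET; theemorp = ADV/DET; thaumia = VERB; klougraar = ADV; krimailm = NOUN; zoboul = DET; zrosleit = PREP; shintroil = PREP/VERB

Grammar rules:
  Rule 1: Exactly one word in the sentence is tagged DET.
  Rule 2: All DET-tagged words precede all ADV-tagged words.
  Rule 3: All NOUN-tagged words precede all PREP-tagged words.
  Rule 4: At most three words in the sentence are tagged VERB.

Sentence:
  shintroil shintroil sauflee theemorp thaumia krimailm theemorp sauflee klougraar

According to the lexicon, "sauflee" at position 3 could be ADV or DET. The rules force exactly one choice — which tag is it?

Candidates per position — 1:shintroil {PREP,VERB}; 2:shintroil {PREP,VERB}; 3:sauflee {ADV,DET}; 4:theemorp {ADV,DET}; 5:thaumia {VERB}; 6:krimailm {NOUN}; 7:theemorp {ADV,DET}; 8:sauflee {ADV,DET}; 9:klougraar {ADV}.
Position 1: tagging it PREP would leave rule 3 unsatisfiable, so it must be VERB.
Position 2: tagging it PREP would leave rule 3 unsatisfiable, so it must be VERB.
Position 3: the remaining choice is settled jointly with positions 4, 7, 8 — only DET at position 3 is part of a tagging that satisfies every rule.
The unique satisfying tagging is: VERB VERB DET ADV VERB NOUN ADV ADV ADV.
Checking: rule 1 ✓; rule 2 ✓; rule 3 ✓; rule 4 ✓.

DET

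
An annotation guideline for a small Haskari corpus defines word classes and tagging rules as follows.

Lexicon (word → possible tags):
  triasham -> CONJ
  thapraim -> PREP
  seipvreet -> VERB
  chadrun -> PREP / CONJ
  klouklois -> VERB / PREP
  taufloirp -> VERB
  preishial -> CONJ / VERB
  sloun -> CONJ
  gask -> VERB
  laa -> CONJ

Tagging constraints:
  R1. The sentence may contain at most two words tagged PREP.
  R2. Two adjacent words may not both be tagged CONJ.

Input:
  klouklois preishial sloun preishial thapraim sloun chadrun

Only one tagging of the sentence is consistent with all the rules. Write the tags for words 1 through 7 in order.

Candidates per position — 1:klouklois {VERB,PREP}; 2:preishial {CONJ,VERB}; 3:sloun {CONJ}; 4:preishial {CONJ,VERB}; 5:thapraim {PREP}; 6:sloun {CONJ}; 7:chadrun {PREP,CONJ}.
Word 2 cannot be CONJ — rule 2 would then fail for every completion. It is VERB.
Word 4 cannot be CONJ — rule 2 would then fail for every completion. It is VERB.
Word 7 cannot be CONJ — rule 2 would then fail for every completion. It is PREP.
Word 1 cannot be PREP — rule 1 would then fail for every completion. It is VERB.
So the tagging must be: VERB VERB CONJ VERB PREP CONJ PREP.
Verifying each rule — rule 1 ✓; rule 2 ✓.

VERB VERB CONJ VERB PREP CONJ PREP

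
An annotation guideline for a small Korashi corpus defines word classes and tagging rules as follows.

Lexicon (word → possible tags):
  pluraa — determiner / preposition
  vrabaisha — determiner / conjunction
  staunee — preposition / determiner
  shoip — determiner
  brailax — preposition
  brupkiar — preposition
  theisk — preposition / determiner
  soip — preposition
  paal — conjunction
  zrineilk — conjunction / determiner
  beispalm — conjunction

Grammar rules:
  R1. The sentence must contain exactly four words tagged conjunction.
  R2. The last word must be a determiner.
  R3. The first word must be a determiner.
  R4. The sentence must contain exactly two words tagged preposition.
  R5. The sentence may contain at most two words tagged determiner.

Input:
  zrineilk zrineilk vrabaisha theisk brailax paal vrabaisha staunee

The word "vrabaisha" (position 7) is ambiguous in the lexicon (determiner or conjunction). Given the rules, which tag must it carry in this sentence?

conjunction

Candidates per position — 1:zrineilk {conjunction,determiner}; 2:zrineilk {conjunction,determiner}; 3:vrabaisha {determiner,conjunction}; 4:theisk {preposition,determiner}; 5:brailax {preposition}; 6:paal {conjunction}; 7:vrabaisha {determiner,conjunction}; 8:staunee {preposition,determiner}.
If word 1 were conjunction, no tagging could satisfy rule 3; so word 1 is determiner.
If word 2 were determiner, no tagging could satisfy rule 1; so word 2 is conjunction.
If word 3 were determiner, no tagging could satisfy rule 1; so word 3 is conjunction.
If word 7 were determiner, no tagging could satisfy rule 1; so word 7 is conjunction.
If word 8 were preposition, no tagging could satisfy rule 2; so word 8 is determiner.
If word 4 were determiner, no tagging could satisfy rule 4; so word 4 is preposition.
The only consistent sequence is: determiner conjunction conjunction preposition preposition conjunction conjunction determiner.
Check: rule 1 ok; rule 2 ok; rule 3 ok; rule 4 ok; rule 5 ok.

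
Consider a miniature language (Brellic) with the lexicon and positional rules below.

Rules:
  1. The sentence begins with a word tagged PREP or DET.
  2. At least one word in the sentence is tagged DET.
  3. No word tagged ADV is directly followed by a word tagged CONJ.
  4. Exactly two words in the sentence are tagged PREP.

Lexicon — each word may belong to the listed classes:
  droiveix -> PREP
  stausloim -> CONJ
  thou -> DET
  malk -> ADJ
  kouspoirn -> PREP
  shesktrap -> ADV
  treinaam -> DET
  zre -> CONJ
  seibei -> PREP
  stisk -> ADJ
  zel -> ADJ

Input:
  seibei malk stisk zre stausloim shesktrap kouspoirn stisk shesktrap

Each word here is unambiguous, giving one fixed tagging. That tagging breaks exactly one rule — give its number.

Fixed tagging: PREP ADJ ADJ CONJ CONJ ADV PREP ADJ ADV.
Applying the rules: R1 pass, R2 fail, R3 pass, R4 pass.
Only rule 2 fails.

2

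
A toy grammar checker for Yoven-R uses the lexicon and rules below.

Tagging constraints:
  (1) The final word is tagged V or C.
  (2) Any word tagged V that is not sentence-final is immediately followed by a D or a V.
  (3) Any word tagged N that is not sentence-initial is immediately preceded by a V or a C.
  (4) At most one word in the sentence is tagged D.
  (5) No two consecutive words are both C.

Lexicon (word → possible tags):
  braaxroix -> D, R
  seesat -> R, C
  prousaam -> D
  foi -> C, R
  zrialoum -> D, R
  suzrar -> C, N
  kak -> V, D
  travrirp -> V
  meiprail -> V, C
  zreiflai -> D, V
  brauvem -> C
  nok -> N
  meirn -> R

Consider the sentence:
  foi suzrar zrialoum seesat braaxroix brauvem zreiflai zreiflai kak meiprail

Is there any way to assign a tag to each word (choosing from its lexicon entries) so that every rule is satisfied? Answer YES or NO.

Candidates per position — 1:foi {C,R}; 2:suzrar {C,N}; 3:zrialoum {D,R}; 4:seesat {R,C}; 5:braaxroix {D,R}; 6:brauvem {C}; 7:zreiflai {D,V}; 8:zreiflai {D,V}; 9:kak {V,D}; 10:meiprail {V,C}.
One satisfying assignment: R C R R D C V V V V.
Verifying each rule — rule 1 ok; rule 2 ok; rule 3 ok; rule 4 ok; rule 5 ok.

YES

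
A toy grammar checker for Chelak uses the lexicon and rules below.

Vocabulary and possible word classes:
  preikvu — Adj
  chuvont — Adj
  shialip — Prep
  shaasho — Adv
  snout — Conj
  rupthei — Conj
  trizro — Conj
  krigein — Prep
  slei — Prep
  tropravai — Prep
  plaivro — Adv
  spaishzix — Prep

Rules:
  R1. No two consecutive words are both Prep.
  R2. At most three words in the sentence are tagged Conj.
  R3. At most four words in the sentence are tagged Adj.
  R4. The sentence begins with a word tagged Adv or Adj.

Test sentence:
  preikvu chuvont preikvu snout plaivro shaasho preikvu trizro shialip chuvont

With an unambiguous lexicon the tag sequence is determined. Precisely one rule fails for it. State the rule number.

3

Fixed tagging: Adj Adj Adj Conj Adv Adv Adj Conj Prep Adj.
Checking each rule: R1 ok, R2 ok, R3 fails, R4 ok.
Only rule 3 fails.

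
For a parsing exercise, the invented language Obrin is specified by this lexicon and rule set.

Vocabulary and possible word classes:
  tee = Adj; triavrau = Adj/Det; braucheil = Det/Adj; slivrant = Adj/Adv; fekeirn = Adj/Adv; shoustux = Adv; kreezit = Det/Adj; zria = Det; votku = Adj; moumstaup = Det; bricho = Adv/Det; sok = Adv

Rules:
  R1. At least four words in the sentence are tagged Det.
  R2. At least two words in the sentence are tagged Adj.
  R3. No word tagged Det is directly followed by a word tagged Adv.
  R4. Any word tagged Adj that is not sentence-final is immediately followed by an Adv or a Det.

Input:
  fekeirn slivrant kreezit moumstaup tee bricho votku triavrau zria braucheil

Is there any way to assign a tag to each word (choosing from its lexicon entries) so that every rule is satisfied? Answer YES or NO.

Candidates per position — 1:fekeirn {Adj,Adv}; 2:slivrant {Adj,Adv}; 3:kreezit {Det,Adj}; 4:moumstaup {Det}; 5:tee {Adj}; 6:bricho {Adv,Det}; 7:votku {Adj}; 8:triavrau {Adj,Det}; 9:zria {Det}; 10:braucheil {Det,Adj}.
One satisfying assignment: Adj Adv Adj Det Adj Adv Adj Det Det Det.
Rule-by-rule: rule 1 holds; rule 2 holds; rule 3 holds; rule 4 holds.

YES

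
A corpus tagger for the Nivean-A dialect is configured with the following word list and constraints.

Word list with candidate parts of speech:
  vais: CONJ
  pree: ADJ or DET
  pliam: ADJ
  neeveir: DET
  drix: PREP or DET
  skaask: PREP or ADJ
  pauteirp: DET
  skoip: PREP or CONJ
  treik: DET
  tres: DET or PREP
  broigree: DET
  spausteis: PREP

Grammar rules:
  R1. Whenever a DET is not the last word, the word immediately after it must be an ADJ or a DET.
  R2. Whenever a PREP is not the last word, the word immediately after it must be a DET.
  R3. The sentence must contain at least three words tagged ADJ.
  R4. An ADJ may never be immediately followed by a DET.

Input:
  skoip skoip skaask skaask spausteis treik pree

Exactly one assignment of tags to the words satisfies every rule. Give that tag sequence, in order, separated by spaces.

CONJ CONJ ADJ ADJ PREP DET ADJ

Candidates per position — 1:skoip {PREP,CONJ}; 2:skoip {PREP,CONJ}; 3:skaask {PREP,ADJ}; 4:skaask {PREP,ADJ}; 5:spausteis {PREP}; 6:treik {DET}; 7:pree {ADJ,DET}.
If word 1 were PREP, no tagging could satisfy rule 2; so word 1 is CONJ.
If word 2 were PREP, no tagging could satisfy rule 2; so word 2 is CONJ.
If word 3 were PREP, no tagging could satisfy rule 2; so word 3 is ADJ.
If word 4 were PREP, no tagging could satisfy rule 2; so word 4 is ADJ.
If word 7 were DET, no tagging could satisfy rule 3; so word 7 is ADJ.
So the tagging must be: CONJ CONJ ADJ ADJ PREP DET ADJ.
Rule-by-rule: rule 1 ok; rule 2 ok; rule 3 ok; rule 4 ok.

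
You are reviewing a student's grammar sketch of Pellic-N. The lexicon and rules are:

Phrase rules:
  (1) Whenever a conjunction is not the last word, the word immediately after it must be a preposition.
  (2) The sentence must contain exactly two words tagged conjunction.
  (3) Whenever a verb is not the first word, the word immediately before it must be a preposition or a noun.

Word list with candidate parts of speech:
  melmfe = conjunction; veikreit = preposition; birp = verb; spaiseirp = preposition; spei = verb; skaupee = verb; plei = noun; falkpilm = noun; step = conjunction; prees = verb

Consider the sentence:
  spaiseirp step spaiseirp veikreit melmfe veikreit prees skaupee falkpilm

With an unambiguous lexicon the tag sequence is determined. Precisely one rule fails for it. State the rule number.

Fixed tagging: preposition conjunction preposition preposition conjunction preposition verb verb noun.
Checking each rule: R1 ok, R2 ok, R3 fails.
Only rule 3 fails.

3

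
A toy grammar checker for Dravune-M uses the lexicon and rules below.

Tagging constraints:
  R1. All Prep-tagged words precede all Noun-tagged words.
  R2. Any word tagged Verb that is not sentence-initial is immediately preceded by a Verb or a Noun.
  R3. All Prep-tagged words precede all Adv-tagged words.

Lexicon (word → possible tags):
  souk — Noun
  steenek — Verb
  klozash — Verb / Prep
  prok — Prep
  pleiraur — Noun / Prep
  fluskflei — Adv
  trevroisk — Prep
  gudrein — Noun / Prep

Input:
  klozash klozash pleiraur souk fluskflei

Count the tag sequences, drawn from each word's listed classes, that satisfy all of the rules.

6

Candidates per position — 1:klozash {Verb,Prep}; 2:klozash {Verb,Prep}; 3:pleiraur {Noun,Prep}; 4:souk {Noun}; 5:fluskflei {Adv}.
There are 8 candidate sequences in total.
Checking each against the rules leaves 6 sequences.
Count = 6.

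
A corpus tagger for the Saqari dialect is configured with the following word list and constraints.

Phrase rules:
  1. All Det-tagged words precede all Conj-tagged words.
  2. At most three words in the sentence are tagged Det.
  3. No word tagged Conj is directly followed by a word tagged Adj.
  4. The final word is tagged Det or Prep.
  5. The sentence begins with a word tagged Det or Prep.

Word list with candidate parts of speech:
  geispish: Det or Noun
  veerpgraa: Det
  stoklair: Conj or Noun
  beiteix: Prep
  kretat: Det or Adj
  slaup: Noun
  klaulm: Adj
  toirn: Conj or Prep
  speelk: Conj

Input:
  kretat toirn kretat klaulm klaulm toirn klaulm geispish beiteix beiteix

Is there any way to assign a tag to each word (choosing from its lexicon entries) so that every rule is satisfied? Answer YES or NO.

Candidates per position — 1:kretat {Det,Adj}; 2:toirn {Conj,Prep}; 3:kretat {Det,Adj}; 4:klaulm {Adj}; 5:klaulm {Adj}; 6:toirn {Conj,Prep}; 7:klaulm {Adj}; 8:geispish {Det,Noun}; 9:beiteix {Prep}; 10:beiteix {Prep}.
One satisfying assignment: Det Prep Adj Adj Adj Prep Adj Noun Prep Prep.
Verifying each rule — rule 1 holds; rule 2 holds; rule 3 holds; rule 4 holds; rule 5 holds.

YES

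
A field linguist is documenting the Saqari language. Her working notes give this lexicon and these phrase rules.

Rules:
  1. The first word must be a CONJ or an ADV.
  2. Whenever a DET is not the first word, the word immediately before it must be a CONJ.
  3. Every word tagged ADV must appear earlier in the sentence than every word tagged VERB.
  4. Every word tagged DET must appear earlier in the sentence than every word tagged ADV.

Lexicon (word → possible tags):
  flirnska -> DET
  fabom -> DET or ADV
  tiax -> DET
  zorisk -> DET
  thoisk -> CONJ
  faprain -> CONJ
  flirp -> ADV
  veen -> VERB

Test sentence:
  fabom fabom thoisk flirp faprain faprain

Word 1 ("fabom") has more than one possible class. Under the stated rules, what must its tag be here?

Candidates per position — 1:fabom {DET,ADV}; 2:fabom {DET,ADV}; 3:thoisk {CONJ}; 4:flirp {ADV}; 5:faprain {CONJ}; 6:faprain {CONJ}.
Word 1 cannot be DET — rule 1 would then fail for every completion. It is ADV.
Word 2 cannot be DET — rule 2 would then fail for every completion. It is ADV.
That leaves exactly one tagging: ADV ADV CONJ ADV CONJ CONJ.
Checking: rule 1 satisfied; rule 2 satisfied; rule 3 satisfied; rule 4 satisfied.

ADV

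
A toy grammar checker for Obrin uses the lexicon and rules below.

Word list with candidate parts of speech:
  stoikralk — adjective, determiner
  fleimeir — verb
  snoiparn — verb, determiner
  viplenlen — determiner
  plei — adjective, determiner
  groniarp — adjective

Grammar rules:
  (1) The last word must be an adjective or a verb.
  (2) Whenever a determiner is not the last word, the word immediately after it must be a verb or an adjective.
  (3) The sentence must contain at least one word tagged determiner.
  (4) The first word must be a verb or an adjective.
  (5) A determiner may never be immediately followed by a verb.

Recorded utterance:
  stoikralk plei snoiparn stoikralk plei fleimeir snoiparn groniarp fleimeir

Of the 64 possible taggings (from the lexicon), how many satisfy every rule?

5

Candidates per position — 1:stoikralk {adjective,determiner}; 2:plei {adjective,determiner}; 3:snoiparn {verb,determiner}; 4:stoikralk {adjective,determiner}; 5:plei {adjective,determiner}; 6:fleimeir {verb}; 7:snoiparn {verb,determiner}; 8:groniarp {adjective}; 9:fleimeir {verb}.
There are 64 candidate sequences in total.
The sequences that satisfy every rule: adjective adjective verb adjective adjective verb determiner adjective verb; adjective adjective verb determiner adjective verb verb adjective verb; adjective adjective verb determiner adjective verb determiner adjective verb; adjective adjective determiner adjective adjective verb verb adjective verb; adjective adjective determiner adjective adjective verb determiner adjective verb.
Count = 5.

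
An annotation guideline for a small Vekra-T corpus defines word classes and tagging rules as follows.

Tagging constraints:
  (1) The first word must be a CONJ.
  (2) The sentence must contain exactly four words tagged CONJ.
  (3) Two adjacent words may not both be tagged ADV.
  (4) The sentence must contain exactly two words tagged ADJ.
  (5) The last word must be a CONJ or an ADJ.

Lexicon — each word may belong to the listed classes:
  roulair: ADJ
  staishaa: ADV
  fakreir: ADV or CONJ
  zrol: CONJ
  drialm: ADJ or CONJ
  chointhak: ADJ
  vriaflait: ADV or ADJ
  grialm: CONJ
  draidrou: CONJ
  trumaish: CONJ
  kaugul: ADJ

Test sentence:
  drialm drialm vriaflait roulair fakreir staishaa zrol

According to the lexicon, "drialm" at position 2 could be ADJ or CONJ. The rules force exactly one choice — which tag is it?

Candidates per position — 1:drialm {ADJ,CONJ}; 2:drialm {ADJ,CONJ}; 3:vriaflait {ADV,ADJ}; 4:roulair {ADJ}; 5:fakreir {ADV,CONJ}; 6:staishaa {ADV}; 7:zrol {CONJ}.
Position 1: ADJ is ruled out by rule 1; that leaves CONJ.
Position 2: ADJ is ruled out by rule 2; that leaves CONJ.
Position 3: ADV is ruled out by rule 4; that leaves ADJ.
Position 5: ADV is ruled out by rule 2; that leaves CONJ.
The only consistent sequence is: CONJ CONJ ADJ ADJ CONJ ADV CONJ.
Check: rule 1 holds; rule 2 holds; rule 3 holds; rule 4 holds; rule 5 holds.

CONJ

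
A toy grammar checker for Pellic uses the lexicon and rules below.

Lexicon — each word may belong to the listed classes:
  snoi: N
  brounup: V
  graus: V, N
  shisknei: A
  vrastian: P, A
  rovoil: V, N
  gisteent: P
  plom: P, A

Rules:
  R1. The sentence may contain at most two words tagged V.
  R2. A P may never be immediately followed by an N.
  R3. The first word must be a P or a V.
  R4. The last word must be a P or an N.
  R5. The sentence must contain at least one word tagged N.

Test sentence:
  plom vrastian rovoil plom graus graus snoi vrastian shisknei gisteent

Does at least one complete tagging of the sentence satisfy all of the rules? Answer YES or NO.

Candidates per position — 1:plom {P,A}; 2:vrastian {P,A}; 3:rovoil {V,N}; 4:plom {P,A}; 5:graus {V,N}; 6:graus {V,N}; 7:snoi {N}; 8:vrastian {P,A}; 9:shisknei {A}; 10:gisteent {P}.
One satisfying assignment: P A V P V N N P A P.
Check: rule 1 ok; rule 2 ok; rule 3 ok; rule 4 ok; rule 5 ok.

YES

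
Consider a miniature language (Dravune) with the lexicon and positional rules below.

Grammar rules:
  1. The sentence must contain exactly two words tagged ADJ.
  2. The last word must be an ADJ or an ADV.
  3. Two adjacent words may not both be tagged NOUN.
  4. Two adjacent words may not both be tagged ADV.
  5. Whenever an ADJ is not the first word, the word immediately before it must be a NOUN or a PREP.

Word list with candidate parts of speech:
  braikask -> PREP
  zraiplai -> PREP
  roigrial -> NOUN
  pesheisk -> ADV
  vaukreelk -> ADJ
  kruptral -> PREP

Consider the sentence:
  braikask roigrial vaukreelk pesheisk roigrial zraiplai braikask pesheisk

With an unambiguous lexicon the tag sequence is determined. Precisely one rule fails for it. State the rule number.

Fixed tagging: PREP NOUN ADJ ADV NOUN PREP PREP ADV.
Rule check: R1 violated, R2 holds, R3 holds, R4 holds, R5 holds.
Only rule 1 fails.

1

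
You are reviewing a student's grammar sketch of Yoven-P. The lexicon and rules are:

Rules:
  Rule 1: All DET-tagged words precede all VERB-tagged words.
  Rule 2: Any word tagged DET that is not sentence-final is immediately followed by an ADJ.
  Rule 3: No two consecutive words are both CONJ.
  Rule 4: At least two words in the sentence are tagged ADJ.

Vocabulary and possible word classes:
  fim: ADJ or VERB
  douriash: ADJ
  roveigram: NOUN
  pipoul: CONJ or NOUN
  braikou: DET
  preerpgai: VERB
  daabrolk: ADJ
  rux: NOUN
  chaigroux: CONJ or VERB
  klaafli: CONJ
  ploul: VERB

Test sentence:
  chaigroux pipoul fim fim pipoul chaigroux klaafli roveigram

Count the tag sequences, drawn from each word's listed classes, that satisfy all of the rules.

Candidates per position — 1:chaigroux {CONJ,VERB}; 2:pipoul {CONJ,NOUN}; 3:fim {ADJ,VERB}; 4:fim {ADJ,VERB}; 5:pipoul {CONJ,NOUN}; 6:chaigroux {CONJ,VERB}; 7:klaafli {CONJ}; 8:roveigram {NOUN}.
There are 64 candidate sequences in total.
Checking each against the rules leaves 6 sequences.
Count = 6.

6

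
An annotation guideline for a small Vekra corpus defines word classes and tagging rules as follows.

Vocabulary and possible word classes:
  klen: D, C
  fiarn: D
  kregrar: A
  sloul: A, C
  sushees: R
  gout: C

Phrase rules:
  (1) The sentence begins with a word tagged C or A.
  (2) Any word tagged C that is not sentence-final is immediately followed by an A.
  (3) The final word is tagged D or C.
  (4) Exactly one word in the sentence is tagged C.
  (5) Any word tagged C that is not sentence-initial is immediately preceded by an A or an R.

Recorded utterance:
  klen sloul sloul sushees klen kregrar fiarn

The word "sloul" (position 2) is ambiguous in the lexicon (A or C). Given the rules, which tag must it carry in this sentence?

A

Candidates per position — 1:klen {D,C}; 2:sloul {A,C}; 3:sloul {A,C}; 4:sushees {R}; 5:klen {D,C}; 6:kregrar {A}; 7:fiarn {D}.
Position 1: tagging it D would leave rule 1 unsatisfiable, so it must be C.
Position 2: tagging it C would leave rule 2 unsatisfiable, so it must be A.
Position 3: tagging it C would leave rule 2 unsatisfiable, so it must be A.
Position 5: tagging it C would leave rule 4 unsatisfiable, so it must be D.
So the tagging must be: C A A R D A D.
Rule-by-rule: rule 1 satisfied; rule 2 satisfied; rule 3 satisfied; rule 4 satisfied; rule 5 satisfied.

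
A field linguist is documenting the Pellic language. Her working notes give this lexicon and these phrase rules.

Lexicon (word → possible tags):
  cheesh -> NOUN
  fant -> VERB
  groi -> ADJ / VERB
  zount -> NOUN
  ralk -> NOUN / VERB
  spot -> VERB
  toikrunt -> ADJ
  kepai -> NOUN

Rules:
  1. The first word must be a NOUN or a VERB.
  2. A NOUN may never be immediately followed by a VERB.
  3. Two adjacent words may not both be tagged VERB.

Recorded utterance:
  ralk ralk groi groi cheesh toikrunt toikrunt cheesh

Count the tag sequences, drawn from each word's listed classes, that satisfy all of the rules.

4

Candidates per position — 1:ralk {NOUN,VERB}; 2:ralk {NOUN,VERB}; 3:groi {ADJ,VERB}; 4:groi {ADJ,VERB}; 5:cheesh {NOUN}; 6:toikrunt {ADJ}; 7:toikrunt {ADJ}; 8:cheesh {NOUN}.
There are 16 candidate sequences in total.
The sequences that satisfy every rule: NOUN NOUN ADJ ADJ NOUN ADJ ADJ NOUN; NOUN NOUN ADJ VERB NOUN ADJ ADJ NOUN; VERB NOUN ADJ ADJ NOUN ADJ ADJ NOUN; VERB NOUN ADJ VERB NOUN ADJ ADJ NOUN.
Count = 4.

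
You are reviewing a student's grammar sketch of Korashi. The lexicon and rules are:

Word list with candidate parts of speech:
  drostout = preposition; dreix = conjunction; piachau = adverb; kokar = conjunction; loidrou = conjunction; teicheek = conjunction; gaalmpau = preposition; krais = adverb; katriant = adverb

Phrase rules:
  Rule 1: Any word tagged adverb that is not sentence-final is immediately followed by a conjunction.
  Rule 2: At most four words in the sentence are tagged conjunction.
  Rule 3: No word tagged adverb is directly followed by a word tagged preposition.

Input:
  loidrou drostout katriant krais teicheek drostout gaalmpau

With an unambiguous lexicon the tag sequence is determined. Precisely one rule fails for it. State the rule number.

Fixed tagging: conjunction preposition adverb adverb conjunction preposition preposition.
Applying the rules: R1 fails, R2 ok, R3 ok.
Only rule 1 fails.

1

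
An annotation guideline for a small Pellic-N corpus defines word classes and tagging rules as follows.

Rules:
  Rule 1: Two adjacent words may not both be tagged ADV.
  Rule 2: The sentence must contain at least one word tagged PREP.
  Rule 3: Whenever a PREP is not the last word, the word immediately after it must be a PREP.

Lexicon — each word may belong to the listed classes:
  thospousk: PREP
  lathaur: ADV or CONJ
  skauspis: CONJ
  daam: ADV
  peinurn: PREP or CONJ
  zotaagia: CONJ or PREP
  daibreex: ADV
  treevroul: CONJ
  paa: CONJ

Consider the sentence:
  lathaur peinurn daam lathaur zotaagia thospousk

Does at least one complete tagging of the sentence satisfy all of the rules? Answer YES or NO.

Candidates per position — 1:lathaur {ADV,CONJ}; 2:peinurn {PREP,CONJ}; 3:daam {ADV}; 4:lathaur {ADV,CONJ}; 5:zotaagia {CONJ,PREP}; 6:thospousk {PREP}.
One satisfying assignment: CONJ CONJ ADV CONJ PREP PREP.
Check: rule 1 satisfied; rule 2 satisfied; rule 3 satisfied.

YES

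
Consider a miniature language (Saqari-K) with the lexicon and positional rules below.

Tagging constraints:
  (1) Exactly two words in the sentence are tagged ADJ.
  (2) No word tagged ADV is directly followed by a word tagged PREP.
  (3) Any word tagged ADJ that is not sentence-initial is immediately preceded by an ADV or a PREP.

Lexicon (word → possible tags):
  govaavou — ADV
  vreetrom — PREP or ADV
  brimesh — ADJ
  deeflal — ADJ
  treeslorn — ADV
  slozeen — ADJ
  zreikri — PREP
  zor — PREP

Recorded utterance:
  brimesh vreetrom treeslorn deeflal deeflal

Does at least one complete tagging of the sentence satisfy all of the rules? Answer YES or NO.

NO

Candidates per position — 1:brimesh {ADJ}; 2:vreetrom {PREP,ADV}; 3:treeslorn {ADV}; 4:deeflal {ADJ}; 5:deeflal {ADJ}.
Rule 1 cannot be satisfied by any choice of tags from the lexicon.
So there is no consistent tagging.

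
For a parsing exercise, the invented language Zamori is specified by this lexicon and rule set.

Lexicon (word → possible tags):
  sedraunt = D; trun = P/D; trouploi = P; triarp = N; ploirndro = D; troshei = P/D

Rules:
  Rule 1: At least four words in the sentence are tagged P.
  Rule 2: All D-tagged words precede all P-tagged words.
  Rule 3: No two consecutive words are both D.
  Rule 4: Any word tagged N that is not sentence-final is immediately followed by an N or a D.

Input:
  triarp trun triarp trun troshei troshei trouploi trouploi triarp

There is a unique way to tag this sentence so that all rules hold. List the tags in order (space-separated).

Candidates per position — 1:triarp {N}; 2:trun {P,D}; 3:triarp {N}; 4:trun {P,D}; 5:troshei {P,D}; 6:troshei {P,D}; 7:trouploi {P}; 8:trouploi {P}; 9:triarp {N}.
At position 2, choosing P makes rule 4 impossible to satisfy; hence D.
At position 4, choosing P makes rule 4 impossible to satisfy; hence D.
At position 5, choosing D makes rule 1 impossible to satisfy; hence P.
At position 6, choosing D makes rule 1 impossible to satisfy; hence P.
The only consistent sequence is: N D N D P P P P N.
Verifying each rule — rule 1 ✓; rule 2 ✓; rule 3 ✓; rule 4 ✓.

N D N D P P P P N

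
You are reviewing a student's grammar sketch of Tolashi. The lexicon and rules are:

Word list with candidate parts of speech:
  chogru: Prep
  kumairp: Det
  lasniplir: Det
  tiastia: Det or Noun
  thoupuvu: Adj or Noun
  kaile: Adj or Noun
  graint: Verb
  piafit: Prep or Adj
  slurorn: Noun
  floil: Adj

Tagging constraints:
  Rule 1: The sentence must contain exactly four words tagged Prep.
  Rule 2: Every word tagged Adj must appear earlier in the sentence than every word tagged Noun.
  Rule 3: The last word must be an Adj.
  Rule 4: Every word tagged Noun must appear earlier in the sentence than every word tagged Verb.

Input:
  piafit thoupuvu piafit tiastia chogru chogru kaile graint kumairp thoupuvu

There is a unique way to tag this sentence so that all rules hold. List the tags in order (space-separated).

Candidates per position — 1:piafit {Prep,Adj}; 2:thoupuvu {Adj,Noun}; 3:piafit {Prep,Adj}; 4:tiastia {Det,Noun}; 5:chogru {Prep}; 6:chogru {Prep}; 7:kaile {Adj,Noun}; 8:graint {Verb}; 9:kumairp {Det}; 10:thoupuvu {Adj,Noun}.
Word 1 cannot be Adj — rule 1 would then fail for every completion. It is Prep.
Word 3 cannot be Adj — rule 1 would then fail for every completion. It is Prep.
Word 10 cannot be Noun — rule 3 would then fail for every completion. It is Adj.
Word 2 cannot be Noun — rule 2 would then fail for every completion. It is Adj.
Word 4 cannot be Noun — rule 2 would then fail for every completion. It is Det.
Word 7 cannot be Noun — rule 2 would then fail for every completion. It is Adj.
So the tagging must be: Prep Adj Prep Det Prep Prep Adj Verb Det Adj.
Verifying each rule — rule 1 satisfied; rule 2 satisfied; rule 3 satisfied; rule 4 satisfied.

Prep Adj Prep Det Prep Prep Adj Verb Det Adj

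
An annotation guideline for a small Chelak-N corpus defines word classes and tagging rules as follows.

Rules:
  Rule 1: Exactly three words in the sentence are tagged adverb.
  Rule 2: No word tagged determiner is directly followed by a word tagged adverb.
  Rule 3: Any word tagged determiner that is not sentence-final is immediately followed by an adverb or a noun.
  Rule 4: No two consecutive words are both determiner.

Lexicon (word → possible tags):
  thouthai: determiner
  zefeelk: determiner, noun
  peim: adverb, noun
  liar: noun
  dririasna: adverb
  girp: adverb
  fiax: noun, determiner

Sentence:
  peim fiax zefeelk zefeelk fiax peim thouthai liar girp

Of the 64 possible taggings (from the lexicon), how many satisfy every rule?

Candidates per position — 1:peim {adverb,noun}; 2:fiax {noun,determiner}; 3:zefeelk {determiner,noun}; 4:zefeelk {determiner,noun}; 5:fiax {noun,determiner}; 6:peim {adverb,noun}; 7:thouthai {determiner}; 8:liar {noun}; 9:girp {adverb}.
There are 64 candidate sequences in total.
The sequences that satisfy every rule: adverb noun determiner noun noun adverb determiner noun adverb; adverb noun noun determiner noun adverb determiner noun adverb; adverb noun noun noun noun adverb determiner noun adverb; adverb determiner noun determiner noun adverb determiner noun adverb; adverb determiner noun noun noun adverb determiner noun adverb.
Count = 5.

5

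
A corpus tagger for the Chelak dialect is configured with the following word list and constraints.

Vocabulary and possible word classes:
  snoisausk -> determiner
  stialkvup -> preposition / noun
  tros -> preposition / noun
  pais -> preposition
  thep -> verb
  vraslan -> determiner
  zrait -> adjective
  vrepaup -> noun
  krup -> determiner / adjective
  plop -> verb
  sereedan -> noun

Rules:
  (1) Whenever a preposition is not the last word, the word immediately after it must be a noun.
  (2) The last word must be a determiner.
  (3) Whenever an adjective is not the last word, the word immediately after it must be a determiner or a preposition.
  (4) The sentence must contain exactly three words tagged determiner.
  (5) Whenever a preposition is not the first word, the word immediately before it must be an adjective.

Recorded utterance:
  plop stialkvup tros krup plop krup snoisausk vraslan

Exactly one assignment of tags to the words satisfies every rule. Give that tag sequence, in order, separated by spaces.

verb noun noun determiner verb adjective determiner determiner

Candidates per position — 1:plop {verb}; 2:stialkvup {preposition,noun}; 3:tros {preposition,noun}; 4:krup {determiner,adjective}; 5:plop {verb}; 6:krup {determiner,adjective}; 7:snoisausk {determiner}; 8:vraslan {determiner}.
Word 2 cannot be preposition — rule 5 would then fail for every completion. It is noun.
Word 3 cannot be preposition — rule 1 would then fail for every completion. It is noun.
Word 4 cannot be adjective — rule 3 would then fail for every completion. It is determiner.
Word 6 cannot be determiner — rule 4 would then fail for every completion. It is adjective.
The only consistent sequence is: verb noun noun determiner verb adjective determiner determiner.
Verifying each rule — rule 1 holds; rule 2 holds; rule 3 holds; rule 4 holds; rule 5 holds.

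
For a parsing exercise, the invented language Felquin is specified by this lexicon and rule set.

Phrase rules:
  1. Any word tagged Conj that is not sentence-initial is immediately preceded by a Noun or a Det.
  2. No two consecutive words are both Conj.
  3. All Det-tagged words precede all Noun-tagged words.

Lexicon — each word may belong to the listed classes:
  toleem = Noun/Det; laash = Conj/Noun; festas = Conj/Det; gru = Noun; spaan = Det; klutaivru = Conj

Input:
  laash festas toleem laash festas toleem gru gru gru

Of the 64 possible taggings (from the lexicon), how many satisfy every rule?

5

Candidates per position — 1:laash {Conj,Noun}; 2:festas {Conj,Det}; 3:toleem {Noun,Det}; 4:laash {Conj,Noun}; 5:festas {Conj,Det}; 6:toleem {Noun,Det}; 7:gru {Noun}; 8:gru {Noun}; 9:gru {Noun}.
There are 64 candidate sequences in total.
The sequences that satisfy every rule: Conj Det Noun Noun Conj Noun Noun Noun Noun; Conj Det Det Conj Det Noun Noun Noun Noun; Conj Det Det Conj Det Det Noun Noun Noun; Conj Det Det Noun Conj Noun Noun Noun Noun; Noun Conj Noun Noun Conj Noun Noun Noun Noun.
Count = 5.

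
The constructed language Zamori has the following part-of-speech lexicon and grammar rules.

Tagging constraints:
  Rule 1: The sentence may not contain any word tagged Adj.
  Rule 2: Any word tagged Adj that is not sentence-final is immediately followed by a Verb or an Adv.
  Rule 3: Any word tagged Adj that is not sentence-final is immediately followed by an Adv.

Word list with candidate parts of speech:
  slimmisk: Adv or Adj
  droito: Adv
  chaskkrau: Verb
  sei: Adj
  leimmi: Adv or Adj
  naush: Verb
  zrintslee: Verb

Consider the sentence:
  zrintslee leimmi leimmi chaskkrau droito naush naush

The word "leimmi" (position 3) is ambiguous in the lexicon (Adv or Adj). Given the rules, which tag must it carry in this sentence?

Adv

Candidates per position — 1:zrintslee {Verb}; 2:leimmi {Adv,Adj}; 3:leimmi {Adv,Adj}; 4:chaskkrau {Verb}; 5:droito {Adv}; 6:naush {Verb}; 7:naush {Verb}.
Position 2: tagging it Adj would leave rule 1 unsatisfiable, so it must be Adv.
Position 3: tagging it Adj would leave rule 1 unsatisfiable, so it must be Adv.
The only consistent sequence is: Verb Adv Adv Verb Adv Verb Verb.
Check: rule 1 ✓; rule 2 ✓; rule 3 ✓.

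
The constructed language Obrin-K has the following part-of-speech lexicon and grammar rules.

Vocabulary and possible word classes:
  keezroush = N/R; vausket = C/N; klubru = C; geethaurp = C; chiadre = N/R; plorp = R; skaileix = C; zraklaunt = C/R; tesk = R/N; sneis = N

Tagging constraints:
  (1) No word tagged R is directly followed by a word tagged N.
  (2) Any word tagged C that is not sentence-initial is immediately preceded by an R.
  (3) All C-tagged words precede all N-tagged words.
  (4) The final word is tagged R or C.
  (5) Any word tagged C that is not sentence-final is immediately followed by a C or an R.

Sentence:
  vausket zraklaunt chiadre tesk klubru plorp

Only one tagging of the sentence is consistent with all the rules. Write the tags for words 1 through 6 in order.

Candidates per position — 1:vausket {C,N}; 2:zraklaunt {C,R}; 3:chiadre {N,R}; 4:tesk {R,N}; 5:klubru {C}; 6:plorp {R}.
At position 1, choosing N makes rule 3 impossible to satisfy; hence C.
At position 2, choosing C makes rule 2 impossible to satisfy; hence R.
At position 3, choosing N makes rule 1 impossible to satisfy; hence R.
At position 4, choosing N makes rule 1 impossible to satisfy; hence R.
That leaves exactly one tagging: C R R R C R.
Rule-by-rule: rule 1 ✓; rule 2 ✓; rule 3 ✓; rule 4 ✓; rule 5 ✓.

C R R R C R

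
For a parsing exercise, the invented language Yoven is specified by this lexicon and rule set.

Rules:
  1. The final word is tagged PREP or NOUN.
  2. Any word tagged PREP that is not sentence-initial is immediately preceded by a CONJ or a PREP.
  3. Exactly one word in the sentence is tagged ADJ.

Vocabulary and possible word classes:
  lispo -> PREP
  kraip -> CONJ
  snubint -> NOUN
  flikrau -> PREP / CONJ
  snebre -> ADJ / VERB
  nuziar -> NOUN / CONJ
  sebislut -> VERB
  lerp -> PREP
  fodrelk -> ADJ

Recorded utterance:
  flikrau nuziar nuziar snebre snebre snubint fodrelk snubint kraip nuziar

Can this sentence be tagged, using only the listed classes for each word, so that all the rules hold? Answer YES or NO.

Candidates per position — 1:flikrau {PREP,CONJ}; 2:nuziar {NOUN,CONJ}; 3:nuziar {NOUN,CONJ}; 4:snebre {ADJ,VERB}; 5:snebre {ADJ,VERB}; 6:snubint {NOUN}; 7:fodrelk {ADJ}; 8:snubint {NOUN}; 9:kraip {CONJ}; 10:nuziar {NOUN,CONJ}.
One satisfying assignment: PREP CONJ NOUN VERB VERB NOUN ADJ NOUN CONJ NOUN.
Verifying each rule — rule 1 satisfied; rule 2 satisfied; rule 3 satisfied.

YES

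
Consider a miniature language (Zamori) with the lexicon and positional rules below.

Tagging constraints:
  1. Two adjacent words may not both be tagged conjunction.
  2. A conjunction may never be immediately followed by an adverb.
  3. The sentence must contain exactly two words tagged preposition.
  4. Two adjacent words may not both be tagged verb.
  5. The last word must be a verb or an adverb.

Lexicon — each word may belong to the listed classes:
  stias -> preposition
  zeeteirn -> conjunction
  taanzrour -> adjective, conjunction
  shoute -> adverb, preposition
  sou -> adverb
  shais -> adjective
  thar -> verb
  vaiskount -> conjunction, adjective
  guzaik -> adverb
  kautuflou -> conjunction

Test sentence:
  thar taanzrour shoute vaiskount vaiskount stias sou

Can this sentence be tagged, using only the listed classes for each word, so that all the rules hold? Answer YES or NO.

YES

Candidates per position — 1:thar {verb}; 2:taanzrour {adjective,conjunction}; 3:shoute {adverb,preposition}; 4:vaiskount {conjunction,adjective}; 5:vaiskount {conjunction,adjective}; 6:stias {preposition}; 7:sou {adverb}.
One satisfying assignment: verb conjunction preposition adjective conjunction preposition adverb.
Checking: rule 1 ✓; rule 2 ✓; rule 3 ✓; rule 4 ✓; rule 5 ✓.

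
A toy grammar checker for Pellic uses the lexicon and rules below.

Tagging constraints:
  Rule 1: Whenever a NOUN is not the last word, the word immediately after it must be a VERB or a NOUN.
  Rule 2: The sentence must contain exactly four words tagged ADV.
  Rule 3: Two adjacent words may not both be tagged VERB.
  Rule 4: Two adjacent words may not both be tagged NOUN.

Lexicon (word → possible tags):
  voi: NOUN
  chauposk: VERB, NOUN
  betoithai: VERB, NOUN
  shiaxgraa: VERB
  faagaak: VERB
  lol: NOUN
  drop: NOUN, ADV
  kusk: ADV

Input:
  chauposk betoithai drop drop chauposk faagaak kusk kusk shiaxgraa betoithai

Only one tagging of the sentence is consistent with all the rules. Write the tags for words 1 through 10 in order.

Candidates per position — 1:chauposk {VERB,NOUN}; 2:betoithai {VERB,NOUN}; 3:drop {NOUN,ADV}; 4:drop {NOUN,ADV}; 5:chauposk {VERB,NOUN}; 6:faagaak {VERB}; 7:kusk {ADV}; 8:kusk {ADV}; 9:shiaxgraa {VERB}; 10:betoithai {VERB,NOUN}.
If word 3 were NOUN, no tagging could satisfy rule 2; so word 3 is ADV.
If word 4 were NOUN, no tagging could satisfy rule 2; so word 4 is ADV.
If word 5 were VERB, no tagging could satisfy rule 3; so word 5 is NOUN.
If word 10 were VERB, no tagging could satisfy rule 3; so word 10 is NOUN.
If word 2 were NOUN, no tagging could satisfy rule 1; so word 2 is VERB.
If word 1 were VERB, no tagging could satisfy rule 3; so word 1 is NOUN.
So the tagging must be: NOUN VERB ADV ADV NOUN VERB ADV ADV VERB NOUN.
Rule-by-rule: rule 1 satisfied; rule 2 satisfied; rule 3 satisfied; rule 4 satisfied.

NOUN VERB ADV ADV NOUN VERB ADV ADV VERB NOUN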